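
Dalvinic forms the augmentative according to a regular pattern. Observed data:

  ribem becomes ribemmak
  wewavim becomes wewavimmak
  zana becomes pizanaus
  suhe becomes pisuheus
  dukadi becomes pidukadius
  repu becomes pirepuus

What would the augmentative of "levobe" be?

ribem and suhe both have last vowel 'e' yet inflect differently (ribemmak, pisuheus), so the last vowel is not what conditions the rule; whether the stem ends in a vowel or a consonant is.
"levobe" ends in a vowel. The stems ending in a vowel (zana → pizanaus, suhe → pisuheus, dukadi → pidukadius) add pi- … -us around the stem.
The other pattern: stems ending in a consonant double the final consonant and add -ak.
So levobe → pilevobeus.

pilevobeus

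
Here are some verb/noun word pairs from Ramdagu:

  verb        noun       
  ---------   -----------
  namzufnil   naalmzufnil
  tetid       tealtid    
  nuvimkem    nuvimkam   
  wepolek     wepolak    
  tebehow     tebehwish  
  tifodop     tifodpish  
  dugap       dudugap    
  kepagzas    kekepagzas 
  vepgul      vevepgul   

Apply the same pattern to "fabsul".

"fabsul" has last vowel 'u'. The one such stem in the data (vepgul → vevepgul) repeats the first consonant+vowel as a prefix (as do dugap, kepagzas), so the same rule applies.
So fabsul → fafabsul.

fafabsul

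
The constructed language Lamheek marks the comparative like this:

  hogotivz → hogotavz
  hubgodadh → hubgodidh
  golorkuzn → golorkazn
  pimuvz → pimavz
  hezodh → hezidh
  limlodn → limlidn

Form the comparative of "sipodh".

"sipodh" has second-to-last letter 'd'. The stems whose second-to-last letter is 'd' (limlodn → limlidn, hezodh → hezidh, hubgodadh → hubgodidh) change the last vowel to 'i'.
So sipodh → sipidh.

sipidh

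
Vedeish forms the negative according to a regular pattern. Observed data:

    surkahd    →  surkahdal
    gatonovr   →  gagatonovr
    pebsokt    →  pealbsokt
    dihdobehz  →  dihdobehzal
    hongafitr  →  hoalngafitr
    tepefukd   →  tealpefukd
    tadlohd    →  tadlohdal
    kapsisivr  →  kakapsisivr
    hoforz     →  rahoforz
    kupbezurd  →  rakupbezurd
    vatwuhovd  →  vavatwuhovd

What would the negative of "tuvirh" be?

surkahd and vatwuhovd both end in -d yet inflect differently (surkahdal, vavatwuhovd), so the final letter is not what conditions the rule; the second-to-last letter is.
"tuvirh" has second-to-last letter 'r'. The stems whose second-to-last letter is 'r' (hoforz → rahoforz, kupbezurd → rakupbezurd) add the prefix ra-.
The other patterns: stems whose second-to-last letter is 'h' add -al; stems whose second-to-last letter is 'v' repeat the first consonant+vowel as a prefix; stems whose second-to-last letter is 'k' or 't' insert -al- after the first vowel.
So tuvirh → ratuvirh.

ratuvirh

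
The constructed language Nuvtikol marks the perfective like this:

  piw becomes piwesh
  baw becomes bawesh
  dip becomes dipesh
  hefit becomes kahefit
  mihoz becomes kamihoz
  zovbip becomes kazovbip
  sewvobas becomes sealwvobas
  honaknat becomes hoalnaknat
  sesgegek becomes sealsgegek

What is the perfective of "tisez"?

katisez

dip and zovbip both end in -p yet inflect differently (dipesh, kazovbip), so the final letter is not what conditions the rule; the number of vowels is.
"tisez" has 2 vowels. The stems with 2 vowels (hefit → kahefit, mihoz → kamihoz, zovbip → kazovbip) add the prefix ka-.
The other patterns: stems with 1 vowel add -esh; stems with 3 vowels insert -al- after the first vowel.
So tisez → katisez.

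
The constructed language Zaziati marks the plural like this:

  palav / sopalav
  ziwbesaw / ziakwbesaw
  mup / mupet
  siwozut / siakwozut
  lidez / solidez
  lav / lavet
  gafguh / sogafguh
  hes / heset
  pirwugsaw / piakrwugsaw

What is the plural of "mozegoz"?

moakzegoz

lav and palav both end in -v yet inflect differently (lavet, sopalav), so the final letter is not what conditions the rule; the number of vowels is.
"mozegoz" has 3 vowels. The stems with 3 vowels (ziwbesaw → ziakwbesaw, pirwugsaw → piakrwugsaw, siwozut → siakwozut) insert -ak- after the first vowel.
The other patterns: stems with 1 vowel add -et; stems with 2 vowels add the prefix so-.
So mozegoz → moakzegoz.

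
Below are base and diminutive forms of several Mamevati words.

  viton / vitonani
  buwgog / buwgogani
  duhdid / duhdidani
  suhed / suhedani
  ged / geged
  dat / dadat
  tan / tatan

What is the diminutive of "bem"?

"bem" has 1 vowel. The stems with 1 vowel (ged → geged, dat → dadat, tan → tatan) repeat the first consonant+vowel as a prefix.
The other pattern: stems with 2 vowels add -ani.
So bem → bebem.

bebem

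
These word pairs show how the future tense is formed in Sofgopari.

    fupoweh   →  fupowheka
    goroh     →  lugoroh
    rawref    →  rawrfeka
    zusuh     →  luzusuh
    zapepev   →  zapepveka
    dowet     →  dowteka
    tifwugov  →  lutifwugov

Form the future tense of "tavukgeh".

fupoweh and zusuh both end in -h yet inflect differently (fupowheka, luzusuh), so the final letter is not what conditions the rule; the last vowel is.
"tavukgeh" has last vowel 'e'. The stems whose last vowel is 'e' (dowet → dowteka, rawref → rawrfeka, zapepev → zapepveka) delete the last vowel and add -eka.
So tavukgeh → tavukgheka.

tavukgheka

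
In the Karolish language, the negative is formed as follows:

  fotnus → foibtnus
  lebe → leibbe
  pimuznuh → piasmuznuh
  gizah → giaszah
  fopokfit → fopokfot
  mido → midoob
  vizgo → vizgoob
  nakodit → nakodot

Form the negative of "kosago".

pimuznuh and fotnus both have last vowel 'u' yet inflect differently (piasmuznuh, foibtnus), so the last vowel is not what conditions the rule; the final letter is.
"kosago" ends in -o. The stems ending in -o (mido → midoob, vizgo → vizgoob) add -ob.
So kosago → kosagoob.

kosagoob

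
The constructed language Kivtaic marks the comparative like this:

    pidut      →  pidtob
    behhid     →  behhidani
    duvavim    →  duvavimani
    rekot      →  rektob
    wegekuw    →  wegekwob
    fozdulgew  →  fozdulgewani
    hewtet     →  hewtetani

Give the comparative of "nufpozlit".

wegekuw and fozdulgew both end in -w yet inflect differently (wegekwob, fozdulgewani), so the final letter is not what conditions the rule; the last vowel is.
"nufpozlit" has last vowel 'i'. The stems whose last vowel is 'i' (behhid → behhidani, duvavim → duvavimani) add -ani.
The other pattern: stems whose last vowel is 'o' or 'u' delete the last vowel and add -ob.
So nufpozlit → nufpozlitani.

nufpozlitani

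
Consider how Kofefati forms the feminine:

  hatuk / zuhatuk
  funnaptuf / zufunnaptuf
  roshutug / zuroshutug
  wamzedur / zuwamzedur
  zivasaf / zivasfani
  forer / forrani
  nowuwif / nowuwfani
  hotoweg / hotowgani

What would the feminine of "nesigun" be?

zunesigun

funnaptuf and zivasaf both end in -f yet inflect differently (zufunnaptuf, zivasfani), so the final letter is not what conditions the rule; the last vowel is.
"nesigun" has last vowel 'u'. The stems whose last vowel is 'u' (hatuk → zuhatuk, funnaptuf → zufunnaptuf, roshutug → zuroshutug) add the prefix zu-.
So nesigun → zunesigun.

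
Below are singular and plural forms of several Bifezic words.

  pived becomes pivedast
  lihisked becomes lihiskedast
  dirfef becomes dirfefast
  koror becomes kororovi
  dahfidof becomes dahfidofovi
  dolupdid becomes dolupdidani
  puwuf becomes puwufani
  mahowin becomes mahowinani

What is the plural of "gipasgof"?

dirfef and dahfidof both end in -f yet inflect differently (dirfefast, dahfidofovi), so the final letter is not what conditions the rule; the last vowel is.
"gipasgof" has last vowel 'o'. The stems whose last vowel is 'o' (koror → kororovi, dahfidof → dahfidofovi) add -ovi.
So gipasgof → gipasgofovi.

gipasgofovi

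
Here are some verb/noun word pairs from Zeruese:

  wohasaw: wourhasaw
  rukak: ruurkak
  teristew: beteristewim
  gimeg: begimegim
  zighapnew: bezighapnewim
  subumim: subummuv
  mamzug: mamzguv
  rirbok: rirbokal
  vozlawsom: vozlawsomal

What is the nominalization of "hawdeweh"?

wohasaw and teristew both end in -w yet inflect differently (wourhasaw, beteristewim), so the final letter is not what conditions the rule; the last vowel is.
"hawdeweh" has last vowel 'e'. The stems whose last vowel is 'e' (teristew → beteristewim, gimeg → begimegim, zighapnew → bezighapnewim) add be- … -im around the stem.
The other patterns: stems whose last vowel is 'a' insert -ur- after the first vowel; stems whose last vowel is 'i' or 'u' delete the last vowel and add -uv; stems whose last vowel is 'o' add -al.
So hawdeweh → behawdewehim.

behawdewehim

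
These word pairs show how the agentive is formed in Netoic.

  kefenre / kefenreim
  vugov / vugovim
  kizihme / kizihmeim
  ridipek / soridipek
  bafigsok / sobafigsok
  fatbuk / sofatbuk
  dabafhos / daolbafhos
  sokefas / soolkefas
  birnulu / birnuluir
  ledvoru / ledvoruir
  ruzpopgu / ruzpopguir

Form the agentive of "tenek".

kefenre and ridipek both have last vowel 'e' yet inflect differently (kefenreim, soridipek), so the last vowel is not what conditions the rule; the final letter is.
"tenek" ends in -k. The stems ending in -k (ridipek → soridipek, bafigsok → sobafigsok, fatbuk → sofatbuk) add the prefix so-.
So tenek → sotenek.

sotenek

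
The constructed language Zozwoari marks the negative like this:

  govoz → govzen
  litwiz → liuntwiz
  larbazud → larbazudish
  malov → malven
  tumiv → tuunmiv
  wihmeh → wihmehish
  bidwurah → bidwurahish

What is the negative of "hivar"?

hivarish

tumiv and malov both end in -v yet inflect differently (tuunmiv, malven), so the final letter is not what conditions the rule; the last vowel is.
"hivar" has last vowel 'a'. The one such stem in the data (bidwurah → bidwurahish) adds -ish, so the same rule applies.
So hivar → hivarish.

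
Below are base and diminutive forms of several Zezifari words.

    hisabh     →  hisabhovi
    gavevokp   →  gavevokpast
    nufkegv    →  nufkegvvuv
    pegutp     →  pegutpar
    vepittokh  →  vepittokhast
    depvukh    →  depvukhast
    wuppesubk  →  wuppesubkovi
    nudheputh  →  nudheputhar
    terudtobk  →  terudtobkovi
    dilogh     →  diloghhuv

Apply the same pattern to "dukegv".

dilogh and hisabh both end in -h yet inflect differently (diloghhuv, hisabhovi), so the final letter is not what conditions the rule; the second-to-last letter is.
"dukegv" has second-to-last letter 'g'. The stems whose second-to-last letter is 'g' (nufkegv → nufkegvvuv, dilogh → diloghhuv) double the final consonant and add -uv.
The other patterns: stems whose second-to-last letter is 'b' add -ovi; stems whose second-to-last letter is 't' add -ar; stems whose second-to-last letter is 'k' add -ast.
So dukegv → dukegvvuv.

dukegvvuv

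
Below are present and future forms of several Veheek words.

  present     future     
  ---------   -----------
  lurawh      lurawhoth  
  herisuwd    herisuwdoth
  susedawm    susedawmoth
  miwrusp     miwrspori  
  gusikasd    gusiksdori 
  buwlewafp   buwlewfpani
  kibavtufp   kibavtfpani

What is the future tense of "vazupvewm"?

vazupvewmoth

herisuwd and gusikasd both end in -d yet inflect differently (herisuwdoth, gusiksdori), so the final letter is not what conditions the rule; the second-to-last letter is.
"vazupvewm" has second-to-last letter 'w'. The stems whose second-to-last letter is 'w' (lurawh → lurawhoth, herisuwd → herisuwdoth, susedawm → susedawmoth) add -oth.
So vazupvewm → vazupvewmoth.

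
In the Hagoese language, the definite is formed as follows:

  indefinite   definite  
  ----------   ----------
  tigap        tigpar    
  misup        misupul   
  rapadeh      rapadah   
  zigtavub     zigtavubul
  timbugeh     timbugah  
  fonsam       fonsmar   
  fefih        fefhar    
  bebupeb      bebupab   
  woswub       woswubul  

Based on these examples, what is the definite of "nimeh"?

woswub and bebupeb both end in -b yet inflect differently (woswubul, bebupab), so the final letter is not what conditions the rule; the last vowel is.
"nimeh" has last vowel 'e'. The stems whose last vowel is 'e' (rapadeh → rapadah, bebupeb → bebupab, timbugeh → timbugah) change the last vowel to 'a'.
So nimeh → nimah.

nimah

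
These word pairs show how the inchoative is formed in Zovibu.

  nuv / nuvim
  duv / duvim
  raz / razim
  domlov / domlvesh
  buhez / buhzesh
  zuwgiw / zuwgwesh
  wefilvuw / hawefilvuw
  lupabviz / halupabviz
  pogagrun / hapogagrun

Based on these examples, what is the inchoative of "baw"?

nuv and domlov both end in -v yet inflect differently (nuvim, domlvesh), so the final letter is not what conditions the rule; the number of vowels is.
"baw" has 1 vowel. The stems with 1 vowel (nuv → nuvim, duv → duvim, raz → razim) add -im.
The other patterns: stems with 2 vowels delete the last vowel and add -esh; stems with 3 vowels add the prefix ha-.
So baw → bawim.

bawim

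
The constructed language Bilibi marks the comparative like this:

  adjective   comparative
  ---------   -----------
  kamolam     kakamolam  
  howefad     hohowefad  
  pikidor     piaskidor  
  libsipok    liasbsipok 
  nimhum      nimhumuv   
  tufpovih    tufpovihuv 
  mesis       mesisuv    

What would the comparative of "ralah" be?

kamolam and nimhum both end in -m yet inflect differently (kakamolam, nimhumuv), so the final letter is not what conditions the rule; the last vowel is.
"ralah" has last vowel 'a'. The stems whose last vowel is 'a' (kamolam → kakamolam, howefad → hohowefad) repeat the first consonant+vowel as a prefix.
So ralah → raralah.

raralah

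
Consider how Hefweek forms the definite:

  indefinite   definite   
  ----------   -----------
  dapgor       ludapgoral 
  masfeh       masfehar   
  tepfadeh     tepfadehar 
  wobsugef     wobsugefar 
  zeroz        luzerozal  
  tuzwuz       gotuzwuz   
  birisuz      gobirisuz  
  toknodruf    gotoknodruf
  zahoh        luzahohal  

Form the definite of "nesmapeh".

nesmapehar

wobsugef and toknodruf both end in -f yet inflect differently (wobsugefar, gotoknodruf), so the final letter is not what conditions the rule; the last vowel is.
"nesmapeh" has last vowel 'e'. The stems whose last vowel is 'e' (tepfadeh → tepfadehar, masfeh → masfehar, wobsugef → wobsugefar) add -ar.
The other patterns: stems whose last vowel is 'u' add the prefix go-; stems whose last vowel is 'o' add lu- … -al around the stem.
So nesmapeh → nesmapehar.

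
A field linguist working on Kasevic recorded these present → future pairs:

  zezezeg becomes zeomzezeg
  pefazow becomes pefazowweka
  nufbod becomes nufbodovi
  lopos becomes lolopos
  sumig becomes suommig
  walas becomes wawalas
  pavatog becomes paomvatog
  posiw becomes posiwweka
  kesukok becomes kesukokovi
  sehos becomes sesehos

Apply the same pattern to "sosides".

sososides

"sosides" ends in -s. The stems ending in -s (walas → wawalas, sehos → sesehos, lopos → lolopos) repeat the first consonant+vowel as a prefix.
The other patterns: stems ending in -w double the final consonant and add -eka; stems ending in -g insert -om- after the first vowel; stems ending in -d or -k add -ovi.
So sosides → sososides.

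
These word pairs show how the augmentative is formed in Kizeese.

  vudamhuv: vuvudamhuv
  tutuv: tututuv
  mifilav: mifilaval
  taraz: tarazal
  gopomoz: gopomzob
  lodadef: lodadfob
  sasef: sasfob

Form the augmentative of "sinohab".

sinohabal

"sinohab" has last vowel 'a'. The stems whose last vowel is 'a' (mifilav → mifilaval, taraz → tarazal) add -al.
So sinohab → sinohabal.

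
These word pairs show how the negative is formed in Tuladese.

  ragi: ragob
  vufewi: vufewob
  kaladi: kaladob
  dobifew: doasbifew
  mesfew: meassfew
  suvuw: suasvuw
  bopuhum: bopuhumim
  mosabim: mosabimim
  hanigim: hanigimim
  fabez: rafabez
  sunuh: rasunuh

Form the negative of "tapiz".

suvuw and bopuhum both have last vowel 'u' yet inflect differently (suasvuw, bopuhumim), so the last vowel is not what conditions the rule; the final letter is.
"tapiz" ends in -z. The one such stem in the data (fabez → rafabez) adds the prefix ra-, so the same rule applies.
The other patterns: stems ending in -i drop the final letter and add -ob; stems ending in -w insert -as- after the first vowel; stems ending in -m add -im.
So tapiz → ratapiz.

ratapiz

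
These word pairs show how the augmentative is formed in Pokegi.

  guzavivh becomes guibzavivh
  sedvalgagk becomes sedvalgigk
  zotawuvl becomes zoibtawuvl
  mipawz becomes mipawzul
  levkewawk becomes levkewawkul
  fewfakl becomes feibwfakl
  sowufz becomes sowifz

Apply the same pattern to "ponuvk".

mipawz and sowufz both end in -z yet inflect differently (mipawzul, sowifz), so the final letter is not what conditions the rule; the second-to-last letter is.
"ponuvk" has second-to-last letter 'v'. The stems whose second-to-last letter is 'v' (guzavivh → guibzavivh, zotawuvl → zoibtawuvl) insert -ib- after the first vowel.
The other patterns: stems whose second-to-last letter is 'w' add -ul; stems whose second-to-last letter is 'f' or 'g' change the last vowel to 'i'.
So ponuvk → poibnuvk.

poibnuvk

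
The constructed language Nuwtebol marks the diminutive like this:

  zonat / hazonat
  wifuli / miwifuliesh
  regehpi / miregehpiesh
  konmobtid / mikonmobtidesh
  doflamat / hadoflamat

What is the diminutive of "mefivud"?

wifuli and doflamat both have 3 vowels yet inflect differently (miwifuliesh, hadoflamat), so the number of vowels is not what conditions the rule; the final letter is.
"mefivud" ends in -d. The one such stem in the data (konmobtid → mikonmobtidesh) adds mi- … -esh around the stem, so the same rule applies.
The other pattern: stems ending in -t add the prefix ha-.
So mefivud → mimefivudesh.

mimefivudesh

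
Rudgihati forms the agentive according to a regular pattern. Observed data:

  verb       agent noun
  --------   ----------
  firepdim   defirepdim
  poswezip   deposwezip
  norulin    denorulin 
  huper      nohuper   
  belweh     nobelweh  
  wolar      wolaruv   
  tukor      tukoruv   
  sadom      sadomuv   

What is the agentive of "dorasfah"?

huper and wolar both end in -r yet inflect differently (nohuper, wolaruv), so the final letter is not what conditions the rule; the last vowel is.
"dorasfah" has last vowel 'a'. The one such stem in the data (wolar → wolaruv) adds -uv, so the same rule applies.
The other patterns: stems whose last vowel is 'i' add the prefix de-; stems whose last vowel is 'e' add the prefix no-.
So dorasfah → dorasfahuv.

dorasfahuv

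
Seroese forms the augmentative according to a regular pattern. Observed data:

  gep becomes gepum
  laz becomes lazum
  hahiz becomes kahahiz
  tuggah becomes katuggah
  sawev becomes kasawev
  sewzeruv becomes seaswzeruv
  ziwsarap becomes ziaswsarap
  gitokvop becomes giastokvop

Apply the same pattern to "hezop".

laz and hahiz both end in -z yet inflect differently (lazum, kahahiz), so the final letter is not what conditions the rule; the number of vowels is.
"hezop" has 2 vowels. The stems with 2 vowels (hahiz → kahahiz, tuggah → katuggah, sawev → kasawev) add the prefix ka-.
The other patterns: stems with 1 vowel add -um; stems with 3 vowels insert -as- after the first vowel.
So hezop → kahezop.

kahezop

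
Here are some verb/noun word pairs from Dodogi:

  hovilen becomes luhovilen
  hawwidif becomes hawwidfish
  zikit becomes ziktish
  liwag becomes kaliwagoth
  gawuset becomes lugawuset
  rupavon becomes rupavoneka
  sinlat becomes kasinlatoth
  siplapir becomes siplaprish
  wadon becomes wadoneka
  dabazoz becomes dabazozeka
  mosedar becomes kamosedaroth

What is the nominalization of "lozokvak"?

gawuset and zikit both end in -t yet inflect differently (lugawuset, ziktish), so the final letter is not what conditions the rule; the last vowel is.
"lozokvak" has last vowel 'a'. The stems whose last vowel is 'a' (sinlat → kasinlatoth, liwag → kaliwagoth, mosedar → kamosedaroth) add ka- … -oth around the stem.
So lozokvak → kalozokvakoth.

kalozokvakoth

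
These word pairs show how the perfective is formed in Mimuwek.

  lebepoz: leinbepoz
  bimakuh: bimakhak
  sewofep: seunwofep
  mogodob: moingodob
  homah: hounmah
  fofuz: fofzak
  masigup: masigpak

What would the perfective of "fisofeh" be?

fiunsofeh

fofuz and lebepoz both end in -z yet inflect differently (fofzak, leinbepoz), so the final letter is not what conditions the rule; the last vowel is.
"fisofeh" has last vowel 'e'. The one such stem in the data (sewofep → seunwofep) inserts -un- after the first vowel (as does homah), so the same rule applies.
So fisofeh → fiunsofeh.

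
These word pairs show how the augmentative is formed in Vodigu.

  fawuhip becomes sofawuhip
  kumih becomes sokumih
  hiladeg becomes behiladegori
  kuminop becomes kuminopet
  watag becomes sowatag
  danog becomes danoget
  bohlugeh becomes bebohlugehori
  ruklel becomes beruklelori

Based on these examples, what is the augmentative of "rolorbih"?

sorolorbih

"rolorbih" has last vowel 'i'. The stems whose last vowel is 'i' (kumih → sokumih, fawuhip → sofawuhip) add the prefix so-.
So rolorbih → sorolorbih.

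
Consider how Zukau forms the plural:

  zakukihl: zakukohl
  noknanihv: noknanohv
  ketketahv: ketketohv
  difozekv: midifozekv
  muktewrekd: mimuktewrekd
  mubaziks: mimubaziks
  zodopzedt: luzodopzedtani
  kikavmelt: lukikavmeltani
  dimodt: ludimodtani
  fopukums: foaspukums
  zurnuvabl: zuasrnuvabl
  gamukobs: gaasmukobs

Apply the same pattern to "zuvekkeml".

noknanihv and difozekv both end in -v yet inflect differently (noknanohv, midifozekv), so the final letter is not what conditions the rule; the second-to-last letter is.
"zuvekkeml" has second-to-last letter 'm'. The one such stem in the data (fopukums → foaspukums) inserts -as- after the first vowel (as do zurnuvabl, gamukobs), so the same rule applies.
The other patterns: stems whose second-to-last letter is 'h' change the last vowel to 'o'; stems whose second-to-last letter is 'k' add the prefix mi-; stems whose second-to-last letter is 'd' or 'l' add lu- … -ani around the stem.
So zuvekkeml → zuasvekkeml.

zuasvekkeml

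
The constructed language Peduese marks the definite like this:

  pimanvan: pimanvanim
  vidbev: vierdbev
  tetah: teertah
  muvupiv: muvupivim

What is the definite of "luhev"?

vidbev and muvupiv both end in -v yet inflect differently (vierdbev, muvupivim), so the final letter is not what conditions the rule; the number of vowels is.
"luhev" has 2 vowels. The stems with 2 vowels (vidbev → vierdbev, tetah → teertah) insert -er- after the first vowel.
The other pattern: stems with 3 vowels add -im.
So luhev → luerhev.

luerhev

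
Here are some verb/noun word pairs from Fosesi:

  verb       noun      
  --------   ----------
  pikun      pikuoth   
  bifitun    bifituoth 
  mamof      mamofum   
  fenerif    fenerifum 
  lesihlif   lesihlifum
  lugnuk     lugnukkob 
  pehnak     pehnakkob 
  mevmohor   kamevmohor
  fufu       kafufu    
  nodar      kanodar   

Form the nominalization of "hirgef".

pikun and lugnuk both have last vowel 'u' yet inflect differently (pikuoth, lugnukkob), so the last vowel is not what conditions the rule; the final letter is.
"hirgef" ends in -f. The stems ending in -f (mamof → mamofum, fenerif → fenerifum, lesihlif → lesihlifum) add -um.
So hirgef → hirgefum.

hirgefum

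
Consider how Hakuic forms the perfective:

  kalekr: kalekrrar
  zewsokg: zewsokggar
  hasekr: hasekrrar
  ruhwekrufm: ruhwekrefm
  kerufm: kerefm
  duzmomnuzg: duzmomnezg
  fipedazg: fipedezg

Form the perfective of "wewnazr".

wewnezr

zewsokg and duzmomnuzg both end in -g yet inflect differently (zewsokggar, duzmomnezg), so the final letter is not what conditions the rule; the second-to-last letter is.
"wewnazr" has second-to-last letter 'z'. The stems whose second-to-last letter is 'z' (duzmomnuzg → duzmomnezg, fipedazg → fipedezg) change the last vowel to 'e'.
So wewnazr → wewnezr.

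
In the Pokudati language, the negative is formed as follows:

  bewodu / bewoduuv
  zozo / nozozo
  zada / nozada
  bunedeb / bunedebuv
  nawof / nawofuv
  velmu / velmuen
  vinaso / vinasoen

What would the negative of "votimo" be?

vinaso and zozo both end in -o yet inflect differently (vinasoen, nozozo), so the final letter is not what conditions the rule; the first letter is.
"votimo" begins with v-. The stems beginning with v- (velmu → velmuen, vinaso → vinasoen) add -en.
So votimo → votimoen.

votimoen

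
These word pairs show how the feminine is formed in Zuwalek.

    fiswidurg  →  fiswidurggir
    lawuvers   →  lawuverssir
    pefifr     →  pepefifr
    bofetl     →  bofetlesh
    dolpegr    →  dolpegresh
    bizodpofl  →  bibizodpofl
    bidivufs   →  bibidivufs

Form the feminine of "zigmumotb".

zigmumotbesh

lawuvers and bidivufs both end in -s yet inflect differently (lawuverssir, bibidivufs), so the final letter is not what conditions the rule; the second-to-last letter is.
"zigmumotb" has second-to-last letter 't'. The one such stem in the data (bofetl → bofetlesh) adds -esh, so the same rule applies.
The other patterns: stems whose second-to-last letter is 'r' double the final consonant and add -ir; stems whose second-to-last letter is 'f' repeat the first consonant+vowel as a prefix.
So zigmumotb → zigmumotbesh.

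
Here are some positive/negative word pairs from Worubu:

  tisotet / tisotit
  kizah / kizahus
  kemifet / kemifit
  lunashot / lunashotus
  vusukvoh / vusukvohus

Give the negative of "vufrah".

vufrahus

kemifet and lunashot both end in -t yet inflect differently (kemifit, lunashotus), so the final letter is not what conditions the rule; the last vowel is.
"vufrah" has last vowel 'a'. The one such stem in the data (kizah → kizahus) adds -us, so the same rule applies.
So vufrah → vufrahus.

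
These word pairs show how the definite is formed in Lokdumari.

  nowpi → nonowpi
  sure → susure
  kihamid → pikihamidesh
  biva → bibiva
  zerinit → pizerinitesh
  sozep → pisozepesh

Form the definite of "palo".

"palo" ends in a vowel. The stems ending in a vowel (biva → bibiva, sure → susure, nowpi → nonowpi) repeat the first consonant+vowel as a prefix.
So palo → papalo.

papalo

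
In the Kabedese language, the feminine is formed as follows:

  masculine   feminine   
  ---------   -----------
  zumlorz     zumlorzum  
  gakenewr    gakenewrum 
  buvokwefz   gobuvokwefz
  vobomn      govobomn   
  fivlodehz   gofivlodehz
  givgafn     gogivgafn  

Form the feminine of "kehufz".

gokehufz

zumlorz and buvokwefz both end in -z yet inflect differently (zumlorzum, gobuvokwefz), so the final letter is not what conditions the rule; the second-to-last letter is.
"kehufz" has second-to-last letter 'f'. The stems whose second-to-last letter is 'f' (buvokwefz → gobuvokwefz, givgafn → gogivgafn) add the prefix go-.
The other pattern: stems whose second-to-last letter is 'r' or 'w' add -um.
So kehufz → gokehufz.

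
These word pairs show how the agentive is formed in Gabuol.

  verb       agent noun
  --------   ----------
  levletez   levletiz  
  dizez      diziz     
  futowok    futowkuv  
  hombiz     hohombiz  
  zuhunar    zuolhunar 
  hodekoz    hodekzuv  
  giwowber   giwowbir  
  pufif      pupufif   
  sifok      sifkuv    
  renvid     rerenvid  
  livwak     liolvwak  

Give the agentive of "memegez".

memegiz

livwak and futowok both end in -k yet inflect differently (liolvwak, futowkuv), so the final letter is not what conditions the rule; the last vowel is.
"memegez" has last vowel 'e'. The stems whose last vowel is 'e' (dizez → diziz, levletez → levletiz, giwowber → giwowbir) change the last vowel to 'i'.
The other patterns: stems whose last vowel is 'a' insert -ol- after the first vowel; stems whose last vowel is 'i' repeat the first consonant+vowel as a prefix; stems whose last vowel is 'o' delete the last vowel and add -uv.
So memegez → memegiz.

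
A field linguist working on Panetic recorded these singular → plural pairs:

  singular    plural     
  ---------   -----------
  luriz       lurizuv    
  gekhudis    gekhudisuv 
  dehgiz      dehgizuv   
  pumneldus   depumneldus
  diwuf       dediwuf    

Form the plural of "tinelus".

"tinelus" has last vowel 'u'. The stems whose last vowel is 'u' (diwuf → dediwuf, pumneldus → depumneldus) add the prefix de-.
So tinelus → detinelus.

detinelus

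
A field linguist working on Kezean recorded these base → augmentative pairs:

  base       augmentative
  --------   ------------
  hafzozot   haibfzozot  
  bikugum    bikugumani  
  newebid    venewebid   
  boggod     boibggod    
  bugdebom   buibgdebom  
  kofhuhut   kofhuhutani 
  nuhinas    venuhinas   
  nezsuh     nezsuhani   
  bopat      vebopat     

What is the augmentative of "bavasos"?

baibvasos

kofhuhut and hafzozot both end in -t yet inflect differently (kofhuhutani, haibfzozot), so the final letter is not what conditions the rule; the last vowel is.
"bavasos" has last vowel 'o'. The stems whose last vowel is 'o' (hafzozot → haibfzozot, bugdebom → buibgdebom, boggod → boibggod) insert -ib- after the first vowel.
So bavasos → baibvasos.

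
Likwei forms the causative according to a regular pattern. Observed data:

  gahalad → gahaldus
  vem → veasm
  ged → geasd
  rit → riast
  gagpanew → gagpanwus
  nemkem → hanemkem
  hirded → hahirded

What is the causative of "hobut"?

vem and nemkem both end in -m yet inflect differently (veasm, hanemkem), so the final letter is not what conditions the rule; the number of vowels is.
"hobut" has 2 vowels. The stems with 2 vowels (nemkem → hanemkem, hirded → hahirded) add the prefix ha-.
The other patterns: stems with 1 vowel insert -as- after the first vowel; stems with 3 vowels delete the last vowel and add -us.
So hobut → hahobut.

hahobut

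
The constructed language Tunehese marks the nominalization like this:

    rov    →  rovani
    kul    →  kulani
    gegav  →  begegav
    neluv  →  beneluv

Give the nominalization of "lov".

lovani

rov and gegav both end in -v yet inflect differently (rovani, begegav), so the final letter is not what conditions the rule; the number of vowels is.
"lov" has 1 vowel. The stems with 1 vowel (rov → rovani, kul → kulani) add -ani.
The other pattern: stems with 2 vowels add the prefix be-.
So lov → lovani.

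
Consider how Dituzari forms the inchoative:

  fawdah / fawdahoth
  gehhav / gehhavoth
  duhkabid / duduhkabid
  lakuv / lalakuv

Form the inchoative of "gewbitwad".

"gewbitwad" has last vowel 'a'. The stems whose last vowel is 'a' (fawdah → fawdahoth, gehhav → gehhavoth) add -oth.
So gewbitwad → gewbitwadoth.

gewbitwadoth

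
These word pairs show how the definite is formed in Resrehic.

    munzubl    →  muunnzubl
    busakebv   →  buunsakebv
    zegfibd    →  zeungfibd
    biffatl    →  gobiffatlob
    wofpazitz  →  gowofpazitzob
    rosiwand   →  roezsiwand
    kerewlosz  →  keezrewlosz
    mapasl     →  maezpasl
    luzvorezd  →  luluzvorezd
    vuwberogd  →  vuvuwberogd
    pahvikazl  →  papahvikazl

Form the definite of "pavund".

paezvund

munzubl and biffatl both end in -l yet inflect differently (muunnzubl, gobiffatlob), so the final letter is not what conditions the rule; the second-to-last letter is.
"pavund" has second-to-last letter 'n'. The one such stem in the data (rosiwand → roezsiwand) inserts -ez- after the first vowel (as do kerewlosz, mapasl), so the same rule applies.
So pavund → paezvund.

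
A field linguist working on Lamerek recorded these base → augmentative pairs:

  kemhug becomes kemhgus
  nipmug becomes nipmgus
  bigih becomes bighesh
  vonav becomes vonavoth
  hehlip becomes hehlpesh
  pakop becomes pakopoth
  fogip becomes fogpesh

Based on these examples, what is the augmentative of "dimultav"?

pakop and hehlip both end in -p yet inflect differently (pakopoth, hehlpesh), so the final letter is not what conditions the rule; the last vowel is.
"dimultav" has last vowel 'a'. The one such stem in the data (vonav → vonavoth) adds -oth, so the same rule applies.
So dimultav → dimultavoth.

dimultavoth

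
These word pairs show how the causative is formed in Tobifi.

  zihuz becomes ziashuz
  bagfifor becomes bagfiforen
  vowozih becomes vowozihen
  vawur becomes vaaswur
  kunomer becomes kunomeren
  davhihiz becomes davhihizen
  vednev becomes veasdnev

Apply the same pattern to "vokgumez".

vokgumezen

vawur and bagfifor both end in -r yet inflect differently (vaaswur, bagfiforen), so the final letter is not what conditions the rule; the number of vowels is.
"vokgumez" has 3 vowels. The stems with 3 vowels (bagfifor → bagfiforen, davhihiz → davhihizen, vowozih → vowozihen) add -en.
The other pattern: stems with 2 vowels insert -as- after the first vowel.
So vokgumez → vokgumezen.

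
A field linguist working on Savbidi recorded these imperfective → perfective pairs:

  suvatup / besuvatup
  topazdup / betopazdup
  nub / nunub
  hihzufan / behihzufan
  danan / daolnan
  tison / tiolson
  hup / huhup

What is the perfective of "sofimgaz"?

besofimgaz

"sofimgaz" has 3 vowels. The stems with 3 vowels (topazdup → betopazdup, suvatup → besuvatup, hihzufan → behihzufan) add the prefix be-.
The other patterns: stems with 1 vowel repeat the first consonant+vowel as a prefix; stems with 2 vowels insert -ol- after the first vowel.
So sofimgaz → besofimgaz.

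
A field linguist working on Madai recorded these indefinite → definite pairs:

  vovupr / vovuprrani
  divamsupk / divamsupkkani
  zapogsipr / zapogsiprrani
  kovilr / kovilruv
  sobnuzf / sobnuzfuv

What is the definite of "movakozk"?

"movakozk" has second-to-last letter 'z'. The one such stem in the data (sobnuzf → sobnuzfuv) adds -uv, so the same rule applies.
The other pattern: stems whose second-to-last letter is 'p' double the final consonant and add -ani.
So movakozk → movakozkuv.

movakozkuv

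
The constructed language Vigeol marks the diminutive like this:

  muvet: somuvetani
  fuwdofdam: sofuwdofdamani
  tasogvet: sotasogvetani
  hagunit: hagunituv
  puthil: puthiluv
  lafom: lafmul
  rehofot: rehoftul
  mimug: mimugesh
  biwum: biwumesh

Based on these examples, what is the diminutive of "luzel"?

"luzel" has last vowel 'e'. The stems whose last vowel is 'e' (muvet → somuvetani, tasogvet → sotasogvetani) add so- … -ani around the stem.
The other patterns: stems whose last vowel is 'i' add -uv; stems whose last vowel is 'o' delete the last vowel and add -ul; stems whose last vowel is 'u' add -esh.
So luzel → soluzelani.

soluzelani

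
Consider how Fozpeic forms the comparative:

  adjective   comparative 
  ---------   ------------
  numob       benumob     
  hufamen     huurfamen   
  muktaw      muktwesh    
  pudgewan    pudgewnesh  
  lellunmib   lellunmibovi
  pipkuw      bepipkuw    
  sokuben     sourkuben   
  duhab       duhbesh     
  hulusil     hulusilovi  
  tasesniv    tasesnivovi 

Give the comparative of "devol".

bedevol

hufamen and pudgewan both end in -n yet inflect differently (huurfamen, pudgewnesh), so the final letter is not what conditions the rule; the last vowel is.
"devol" has last vowel 'o'. The one such stem in the data (numob → benumob) adds the prefix be-, so the same rule applies.
So devol → bedevol.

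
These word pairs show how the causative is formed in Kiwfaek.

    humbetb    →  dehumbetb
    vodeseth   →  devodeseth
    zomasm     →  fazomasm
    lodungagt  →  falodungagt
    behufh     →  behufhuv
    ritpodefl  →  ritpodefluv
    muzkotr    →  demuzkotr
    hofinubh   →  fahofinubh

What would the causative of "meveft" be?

behufh and vodeseth both end in -h yet inflect differently (behufhuv, devodeseth), so the final letter is not what conditions the rule; the second-to-last letter is.
"meveft" has second-to-last letter 'f'. The stems whose second-to-last letter is 'f' (behufh → behufhuv, ritpodefl → ritpodefluv) add -uv.
The other patterns: stems whose second-to-last letter is 't' add the prefix de-; stems whose second-to-last letter is 'b', 'g' or 's' add the prefix fa-.
So meveft → meveftuv.

meveftuv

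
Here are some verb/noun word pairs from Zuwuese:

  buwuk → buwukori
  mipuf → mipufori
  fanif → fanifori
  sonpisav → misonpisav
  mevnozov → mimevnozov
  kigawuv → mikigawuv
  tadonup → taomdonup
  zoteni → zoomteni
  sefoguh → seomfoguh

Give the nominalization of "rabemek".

rabemekori

buwuk and kigawuv both have last vowel 'u' yet inflect differently (buwukori, mikigawuv), so the last vowel is not what conditions the rule; the final letter is.
"rabemek" ends in -k. The one such stem in the data (buwuk → buwukori) adds -ori, so the same rule applies.
The other patterns: stems ending in -v add the prefix mi-; stems ending in -h, -i or -p insert -om- after the first vowel.
So rabemek → rabemekori.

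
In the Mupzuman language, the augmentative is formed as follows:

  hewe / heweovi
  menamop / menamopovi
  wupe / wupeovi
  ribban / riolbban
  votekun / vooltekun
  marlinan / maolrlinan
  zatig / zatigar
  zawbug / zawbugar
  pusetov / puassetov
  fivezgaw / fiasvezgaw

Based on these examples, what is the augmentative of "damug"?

votekun and zawbug both have last vowel 'u' yet inflect differently (vooltekun, zawbugar), so the last vowel is not what conditions the rule; the final letter is.
"damug" ends in -g. The stems ending in -g (zatig → zatigar, zawbug → zawbugar) add -ar.
So damug → damugar.

damugar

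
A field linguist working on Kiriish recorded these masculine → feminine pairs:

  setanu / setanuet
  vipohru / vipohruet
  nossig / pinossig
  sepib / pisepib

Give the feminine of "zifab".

setanu and sepib both begin with s- yet inflect differently (setanuet, pisepib), so the first letter is not what conditions the rule; the final letter is.
"zifab" ends in -b. The one such stem in the data (sepib → pisepib) adds the prefix pi-, so the same rule applies.
So zifab → pizifab.

pizifab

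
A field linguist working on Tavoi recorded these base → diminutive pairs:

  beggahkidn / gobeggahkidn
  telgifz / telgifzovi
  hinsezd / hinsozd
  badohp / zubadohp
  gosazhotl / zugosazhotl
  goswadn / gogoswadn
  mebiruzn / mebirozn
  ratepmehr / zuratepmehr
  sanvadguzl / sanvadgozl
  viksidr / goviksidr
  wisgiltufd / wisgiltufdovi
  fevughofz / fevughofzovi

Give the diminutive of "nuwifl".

nuwiflovi

goswadn and mebiruzn both end in -n yet inflect differently (gogoswadn, mebirozn), so the final letter is not what conditions the rule; the second-to-last letter is.
"nuwifl" has second-to-last letter 'f'. The stems whose second-to-last letter is 'f' (fevughofz → fevughofzovi, telgifz → telgifzovi, wisgiltufd → wisgiltufdovi) add -ovi.
So nuwifl → nuwiflovi.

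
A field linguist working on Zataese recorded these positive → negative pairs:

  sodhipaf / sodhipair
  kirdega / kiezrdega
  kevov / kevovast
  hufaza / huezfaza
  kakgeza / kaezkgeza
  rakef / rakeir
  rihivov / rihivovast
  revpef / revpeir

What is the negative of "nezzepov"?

nezzepovast

"nezzepov" ends in -v. The stems ending in -v (rihivov → rihivovast, kevov → kevovast) add -ast.
The other patterns: stems ending in -f drop the final letter and add -ir; stems ending in -a insert -ez- after the first vowel.
So nezzepov → nezzepovast.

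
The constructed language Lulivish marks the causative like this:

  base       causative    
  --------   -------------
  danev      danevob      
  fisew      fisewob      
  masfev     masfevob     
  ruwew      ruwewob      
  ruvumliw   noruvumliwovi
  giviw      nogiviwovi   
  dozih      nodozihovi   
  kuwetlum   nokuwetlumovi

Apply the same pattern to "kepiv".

nokepivovi

fisew and ruvumliw both end in -w yet inflect differently (fisewob, noruvumliwovi), so the final letter is not what conditions the rule; the last vowel is.
"kepiv" has last vowel 'i'. The stems whose last vowel is 'i' (ruvumliw → noruvumliwovi, giviw → nogiviwovi, dozih → nodozihovi) add no- … -ovi around the stem.
The other pattern: stems whose last vowel is 'e' add -ob.
So kepiv → nokepivovi.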